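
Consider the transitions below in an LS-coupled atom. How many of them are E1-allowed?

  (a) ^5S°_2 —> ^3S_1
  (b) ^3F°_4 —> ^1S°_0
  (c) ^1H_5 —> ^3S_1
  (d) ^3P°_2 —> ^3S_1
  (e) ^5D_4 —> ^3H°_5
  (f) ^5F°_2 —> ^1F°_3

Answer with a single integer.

(a) forbidden (ΔS, ΔL fail)
(b) forbidden (parity, ΔS, ΔL, ΔJ fail)
(c) forbidden (parity, ΔS, ΔL, ΔJ fail)
(d) allowed
(e) forbidden (ΔS, ΔL fail)
(f) forbidden (parity, ΔS fail)
Total allowed: 1 of 6.

1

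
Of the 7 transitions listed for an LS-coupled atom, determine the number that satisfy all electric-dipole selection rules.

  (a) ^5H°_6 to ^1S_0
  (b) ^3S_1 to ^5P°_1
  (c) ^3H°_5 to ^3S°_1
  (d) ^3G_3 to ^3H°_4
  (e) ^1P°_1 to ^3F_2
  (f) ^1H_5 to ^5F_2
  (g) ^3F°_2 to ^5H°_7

(a) forbidden (ΔS, ΔL, ΔJ fail)
(b) forbidden (ΔS fails)
(c) forbidden (parity, ΔL, ΔJ fail)
(d) allowed
(e) forbidden (ΔS, ΔL fail)
(f) forbidden (parity, ΔS, ΔL, ΔJ fail)
(g) forbidden (parity, ΔS, ΔL, ΔJ fail)
Total allowed: 1 of 7.

1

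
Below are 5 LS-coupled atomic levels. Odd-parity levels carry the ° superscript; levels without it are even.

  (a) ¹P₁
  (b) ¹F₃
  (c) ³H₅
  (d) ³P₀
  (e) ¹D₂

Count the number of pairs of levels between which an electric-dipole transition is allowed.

0

(a)–(b): forbidden (parity, ΔL, ΔJ).
(a)–(c): forbidden (parity, ΔS, ΔL, ΔJ).
(a)–(d): forbidden (parity, ΔS).
(a)–(e): forbidden (parity).
(b)–(c): forbidden (parity, ΔS, ΔL, ΔJ).
(b)–(d): forbidden (parity, ΔS, ΔL, ΔJ).
(b)–(e): forbidden (parity).
(c)–(d): forbidden (parity, ΔL, ΔJ).
(c)–(e): forbidden (parity, ΔS, ΔL, ΔJ).
(d)–(e): forbidden (parity, ΔS, ΔJ).
Allowed pairs: 0 of 10.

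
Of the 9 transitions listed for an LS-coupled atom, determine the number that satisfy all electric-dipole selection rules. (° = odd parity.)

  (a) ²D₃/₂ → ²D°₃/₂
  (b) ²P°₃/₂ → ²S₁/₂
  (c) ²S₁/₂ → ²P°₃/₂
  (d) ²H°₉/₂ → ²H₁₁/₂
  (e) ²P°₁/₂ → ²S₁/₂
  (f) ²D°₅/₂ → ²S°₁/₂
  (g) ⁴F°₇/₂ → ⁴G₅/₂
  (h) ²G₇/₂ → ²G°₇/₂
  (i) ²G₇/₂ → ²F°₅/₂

8

(a) allowed
(b) allowed
(c) allowed
(d) allowed
(e) allowed
(f) forbidden (parity, ΔL, ΔJ fail)
(g) allowed
(h) allowed
(i) allowed
Total allowed: 8 of 9.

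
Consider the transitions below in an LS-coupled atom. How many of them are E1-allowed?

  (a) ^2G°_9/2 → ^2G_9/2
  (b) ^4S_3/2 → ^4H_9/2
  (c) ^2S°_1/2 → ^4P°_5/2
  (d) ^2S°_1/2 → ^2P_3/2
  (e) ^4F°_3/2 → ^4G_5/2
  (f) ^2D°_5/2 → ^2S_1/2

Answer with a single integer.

(a) allowed
(b) forbidden (parity, ΔL, ΔJ fail)
(c) forbidden (parity, ΔS, ΔJ fail)
(d) allowed
(e) allowed
(f) forbidden (ΔL, ΔJ fail)
Total allowed: 3 of 6.

3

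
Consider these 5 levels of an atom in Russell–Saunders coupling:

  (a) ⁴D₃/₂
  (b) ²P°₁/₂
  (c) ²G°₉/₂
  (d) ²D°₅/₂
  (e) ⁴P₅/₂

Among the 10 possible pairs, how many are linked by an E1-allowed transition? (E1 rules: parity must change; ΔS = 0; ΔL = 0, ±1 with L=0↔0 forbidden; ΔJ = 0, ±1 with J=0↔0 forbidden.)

(a)–(b): forbidden (ΔS).
(a)–(c): forbidden (ΔS, ΔL, ΔJ).
(a)–(d): forbidden (ΔS).
(a)–(e): forbidden (parity).
(b)–(c): forbidden (parity, ΔL, ΔJ).
(b)–(d): forbidden (parity, ΔJ).
(b)–(e): forbidden (ΔS, ΔJ).
(c)–(d): forbidden (parity, ΔL, ΔJ).
(c)–(e): forbidden (ΔS, ΔL, ΔJ).
(d)–(e): forbidden (ΔS).
Allowed pairs: 0 of 10.

0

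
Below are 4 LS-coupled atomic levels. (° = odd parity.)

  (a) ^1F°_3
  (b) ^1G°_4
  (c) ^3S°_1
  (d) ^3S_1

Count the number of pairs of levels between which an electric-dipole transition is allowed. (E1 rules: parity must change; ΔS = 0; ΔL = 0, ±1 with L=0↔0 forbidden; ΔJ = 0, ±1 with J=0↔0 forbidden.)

(a)–(b): forbidden (parity).
(a)–(c): forbidden (parity, ΔS, ΔL, ΔJ).
(a)–(d): forbidden (ΔS, ΔL, ΔJ).
(b)–(c): forbidden (parity, ΔS, ΔL, ΔJ).
(b)–(d): forbidden (ΔS, ΔL, ΔJ).
(c)–(d): forbidden (ΔL).
Allowed pairs: 0 of 6.

0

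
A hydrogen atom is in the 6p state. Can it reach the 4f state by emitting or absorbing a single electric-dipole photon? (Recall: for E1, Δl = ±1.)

forbidden

l: 1 → 3 (Δl = +2). Δl = ±1 fails.
The transition is electric-dipole forbidden.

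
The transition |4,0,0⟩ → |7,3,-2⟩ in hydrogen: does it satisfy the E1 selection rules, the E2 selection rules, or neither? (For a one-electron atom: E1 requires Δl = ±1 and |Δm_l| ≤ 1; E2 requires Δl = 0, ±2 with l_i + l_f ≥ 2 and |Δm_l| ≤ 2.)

neither

Δl = 3 − 0 = +3; l_i + l_f = 3.
Δm_l = -2.
E1 (Δl = ±1, |Δm_l| ≤ 1): not satisfied.
E2 (Δl = 0,±2, l_i+l_f ≥ 2, |Δm_l| ≤ 2): not satisfied.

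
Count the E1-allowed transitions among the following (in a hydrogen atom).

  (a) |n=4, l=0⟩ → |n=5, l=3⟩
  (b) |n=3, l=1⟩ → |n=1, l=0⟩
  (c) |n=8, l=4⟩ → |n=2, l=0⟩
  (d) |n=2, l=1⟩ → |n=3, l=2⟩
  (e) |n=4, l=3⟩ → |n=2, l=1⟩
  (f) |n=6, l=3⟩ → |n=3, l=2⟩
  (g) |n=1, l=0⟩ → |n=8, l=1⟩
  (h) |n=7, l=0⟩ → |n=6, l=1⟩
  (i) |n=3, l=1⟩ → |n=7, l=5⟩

5

(a) forbidden — Δl = +3 (E1 requires Δl = ±1)
(b) allowed
(c) forbidden — Δl = -4 (E1 requires Δl = ±1)
(d) allowed
(e) forbidden — Δl = -2 (E1 requires Δl = ±1)
(f) allowed
(g) allowed
(h) allowed
(i) forbidden — Δl = +4 (E1 requires Δl = ±1)
Total allowed: 5 of 9.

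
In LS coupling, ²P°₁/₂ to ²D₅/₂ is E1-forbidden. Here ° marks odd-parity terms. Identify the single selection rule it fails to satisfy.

the ΔJ = 0, ±1 rule

Parity must change: odd → even — ✓.
ΔS = 0: S: 1/2 → 1/2 — ✓.
ΔL = 0, ±1 (not L=0↔0): L: 1 → 2, ΔL = +1 — ✓.
ΔJ = 0, ±1 (not J=0↔0): J: 1/2 → 5/2, ΔJ = +2 — ✗.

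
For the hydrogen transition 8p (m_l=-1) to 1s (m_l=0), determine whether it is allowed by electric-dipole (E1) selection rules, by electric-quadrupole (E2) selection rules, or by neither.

E1

Δl = 0 − 1 = -1; l_i + l_f = 1.
Δm_l = +1.
E1 (Δl = ±1, |Δm_l| ≤ 1): satisfied.
E2 (Δl = 0,±2, l_i+l_f ≥ 2, |Δm_l| ≤ 2): not satisfied.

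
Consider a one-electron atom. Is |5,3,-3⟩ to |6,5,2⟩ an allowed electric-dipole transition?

forbidden

Initial l = 3, final l = 5, so Δl = +2. E1 requires Δl = ±1: fails.
Δm_l = 2 − (-3) = +5. E1 requires Δm_l = 0, ±1: fails.
The transition is electric-dipole forbidden.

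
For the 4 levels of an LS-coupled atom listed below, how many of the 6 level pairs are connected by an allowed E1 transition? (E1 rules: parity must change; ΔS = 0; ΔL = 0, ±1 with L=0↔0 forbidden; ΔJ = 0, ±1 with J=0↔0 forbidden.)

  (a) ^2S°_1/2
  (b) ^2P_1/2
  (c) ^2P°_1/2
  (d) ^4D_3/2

(a)–(b): allowed.
(a)–(c): forbidden (parity).
(a)–(d): forbidden (ΔS, ΔL).
(b)–(c): allowed.
(b)–(d): forbidden (parity, ΔS).
(c)–(d): forbidden (ΔS).
Allowed pairs: 2 of 6.

2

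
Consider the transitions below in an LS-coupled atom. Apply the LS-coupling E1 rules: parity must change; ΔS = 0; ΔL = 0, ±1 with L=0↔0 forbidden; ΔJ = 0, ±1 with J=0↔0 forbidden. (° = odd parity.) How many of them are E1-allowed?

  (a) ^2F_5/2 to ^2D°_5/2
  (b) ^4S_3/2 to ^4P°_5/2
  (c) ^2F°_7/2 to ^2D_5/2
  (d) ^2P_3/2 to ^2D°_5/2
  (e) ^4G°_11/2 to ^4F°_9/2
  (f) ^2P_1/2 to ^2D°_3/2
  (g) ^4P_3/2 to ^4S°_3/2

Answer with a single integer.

(a) allowed
(b) allowed
(c) allowed
(d) allowed
(e) forbidden (parity fails)
(f) allowed
(g) allowed
Total allowed: 6 of 7.

6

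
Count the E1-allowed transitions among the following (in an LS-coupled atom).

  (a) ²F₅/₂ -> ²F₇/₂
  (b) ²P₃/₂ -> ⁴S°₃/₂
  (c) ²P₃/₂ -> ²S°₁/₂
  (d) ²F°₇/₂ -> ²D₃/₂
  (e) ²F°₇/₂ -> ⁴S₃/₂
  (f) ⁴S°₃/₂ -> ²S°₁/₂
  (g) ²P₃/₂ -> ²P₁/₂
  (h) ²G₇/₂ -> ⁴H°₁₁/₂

1

(a) forbidden (parity fails)
(b) forbidden (ΔS fails)
(c) allowed
(d) forbidden (ΔJ fails)
(e) forbidden (ΔS, ΔL, ΔJ fail)
(f) forbidden (parity, ΔS, ΔL fail)
(g) forbidden (parity fails)
(h) forbidden (ΔS, ΔJ fail)
Total allowed: 1 of 8.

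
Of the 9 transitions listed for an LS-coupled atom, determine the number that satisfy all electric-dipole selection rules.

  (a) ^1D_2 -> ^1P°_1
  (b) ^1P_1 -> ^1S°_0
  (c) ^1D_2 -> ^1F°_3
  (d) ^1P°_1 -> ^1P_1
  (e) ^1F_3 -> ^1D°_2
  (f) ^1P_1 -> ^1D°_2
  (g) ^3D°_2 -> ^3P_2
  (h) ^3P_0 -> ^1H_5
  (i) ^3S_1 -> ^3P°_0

8

(a) allowed
(b) allowed
(c) allowed
(d) allowed
(e) allowed
(f) allowed
(g) allowed
(h) forbidden (parity, ΔS, ΔL, ΔJ fail)
(i) allowed
Total allowed: 8 of 9.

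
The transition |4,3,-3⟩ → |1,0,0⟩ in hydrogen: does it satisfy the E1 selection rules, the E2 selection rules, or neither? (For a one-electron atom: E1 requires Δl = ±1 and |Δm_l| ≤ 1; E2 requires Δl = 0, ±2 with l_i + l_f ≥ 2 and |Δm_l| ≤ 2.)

Δl = 0 − 3 = -3; l_i + l_f = 3.
Δm_l = +3.
E1 (Δl = ±1, |Δm_l| ≤ 1): not satisfied.
E2 (Δl = 0,±2, l_i+l_f ≥ 2, |Δm_l| ≤ 2): not satisfied.

neither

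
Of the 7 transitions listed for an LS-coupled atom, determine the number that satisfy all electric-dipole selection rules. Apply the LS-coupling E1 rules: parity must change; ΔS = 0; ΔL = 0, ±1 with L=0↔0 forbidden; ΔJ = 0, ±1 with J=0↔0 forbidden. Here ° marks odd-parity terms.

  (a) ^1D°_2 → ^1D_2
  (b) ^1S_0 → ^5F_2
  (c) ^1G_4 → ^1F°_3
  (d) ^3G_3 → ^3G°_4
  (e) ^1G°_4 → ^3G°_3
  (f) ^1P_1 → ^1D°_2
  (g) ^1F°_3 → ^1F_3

5

(a) allowed
(b) forbidden (parity, ΔS, ΔL, ΔJ fail)
(c) allowed
(d) allowed
(e) forbidden (parity, ΔS fail)
(f) allowed
(g) allowed
Total allowed: 5 of 7.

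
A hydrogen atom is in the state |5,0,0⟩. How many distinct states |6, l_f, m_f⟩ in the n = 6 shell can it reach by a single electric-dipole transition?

3

E1 requires Δl = ±1, so l_f ∈ {-1, 1}; with 0 ≤ l_f ≤ n_f−1 = 5, the allowed l_f values are {1}.
For l_f = 1: m_f ∈ {m_i−1, m_i, m_i+1} ∩ [−1, 1] = {-1, 0, 1} → 3 states.
Total: 3.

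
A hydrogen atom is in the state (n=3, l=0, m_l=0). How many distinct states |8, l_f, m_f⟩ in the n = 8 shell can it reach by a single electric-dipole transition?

3

E1 requires Δl = ±1, so l_f ∈ {-1, 1}; with 0 ≤ l_f ≤ n_f−1 = 7, the allowed l_f values are {1}.
For l_f = 1: m_f ∈ {m_i−1, m_i, m_i+1} ∩ [−1, 1] = {-1, 0, 1} → 3 states.
Total: 3.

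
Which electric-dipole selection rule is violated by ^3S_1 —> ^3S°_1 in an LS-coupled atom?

Parity must change: even → odd — passes.
ΔS = 0: S: 1 → 1 — passes.
ΔL = 0, ±1 (not L=0↔0): L: 0 → 0, ΔL = +0 — fails.
ΔJ = 0, ±1 (not J=0↔0): J: 1 → 1, ΔJ = +0 — passes.

the L=0 ↔ L=0 exclusion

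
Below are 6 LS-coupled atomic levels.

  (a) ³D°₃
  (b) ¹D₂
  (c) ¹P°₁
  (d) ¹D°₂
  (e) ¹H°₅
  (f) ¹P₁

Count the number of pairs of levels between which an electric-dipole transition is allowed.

(a)–(b): forbidden (ΔS).
(a)–(c): forbidden (parity, ΔS, ΔJ).
(a)–(d): forbidden (parity, ΔS).
(a)–(e): forbidden (parity, ΔS, ΔL, ΔJ).
(a)–(f): forbidden (ΔS, ΔJ).
(b)–(c): allowed.
(b)–(d): allowed.
(b)–(e): forbidden (ΔL, ΔJ).
(b)–(f): forbidden (parity).
(c)–(d): forbidden (parity).
(c)–(e): forbidden (parity, ΔL, ΔJ).
(c)–(f): allowed.
(d)–(e): forbidden (parity, ΔL, ΔJ).
(d)–(f): allowed.
(e)–(f): forbidden (ΔL, ΔJ).
Allowed pairs: 4 of 15.

4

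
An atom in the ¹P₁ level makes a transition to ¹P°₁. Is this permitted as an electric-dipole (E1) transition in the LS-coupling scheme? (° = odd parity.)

Reading off the term symbols: S 0→0, L 1→1, J 1→1, parity even→odd.
Parity must change: even → odd — passes.
ΔJ = 0, ±1 (not J=0↔0): J: 1 → 1, ΔJ = +0 — passes.
ΔS = 0: S: 0 → 0 — passes.
ΔL = 0, ±1 (not L=0↔0): L: 1 → 1, ΔL = +0 — passes.
All four E1 rules are satisfied.

allowed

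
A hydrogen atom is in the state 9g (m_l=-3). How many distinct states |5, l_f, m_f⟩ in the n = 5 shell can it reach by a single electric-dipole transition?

E1 requires Δl = ±1, so l_f ∈ {3, 5}; with 0 ≤ l_f ≤ n_f−1 = 4, the allowed l_f values are {3}.
For l_f = 3: m_f ∈ {m_i−1, m_i, m_i+1} ∩ [−3, 3] = {-3, -2} → 2 states.
Total: 2.

2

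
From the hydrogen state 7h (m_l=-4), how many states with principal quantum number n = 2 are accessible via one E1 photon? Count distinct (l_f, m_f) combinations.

0

E1 requires l_f ∈ {4, 6}, but neither lies in [0, 1], so no final state is reachable.
Total: 0.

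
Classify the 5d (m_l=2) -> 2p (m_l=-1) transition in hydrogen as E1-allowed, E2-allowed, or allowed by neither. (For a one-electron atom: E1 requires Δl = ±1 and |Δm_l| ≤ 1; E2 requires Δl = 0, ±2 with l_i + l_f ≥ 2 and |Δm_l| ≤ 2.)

Δl = 1 − 2 = -1; l_i + l_f = 3.
Δm_l = -3.
E1 (Δl = ±1, |Δm_l| ≤ 1): not satisfied.
E2 (Δl = 0,±2, l_i+l_f ≥ 2, |Δm_l| ≤ 2): not satisfied.

neither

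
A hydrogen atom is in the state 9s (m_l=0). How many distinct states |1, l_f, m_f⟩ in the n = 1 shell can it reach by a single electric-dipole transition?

0

E1 requires l_f ∈ {-1, 1}, but neither lies in [0, 0], so no final state is reachable.
Total: 0.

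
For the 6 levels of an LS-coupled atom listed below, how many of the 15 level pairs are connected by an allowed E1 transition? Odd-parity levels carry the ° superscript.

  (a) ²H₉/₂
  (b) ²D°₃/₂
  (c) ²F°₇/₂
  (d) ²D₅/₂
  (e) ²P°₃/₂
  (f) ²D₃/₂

(a)–(b): forbidden (ΔL, ΔJ).
(a)–(c): forbidden (ΔL).
(a)–(d): forbidden (parity, ΔL, ΔJ).
(a)–(e): forbidden (ΔL, ΔJ).
(a)–(f): forbidden (parity, ΔL, ΔJ).
(b)–(c): forbidden (parity, ΔJ).
(b)–(d): allowed.
(b)–(e): forbidden (parity).
(b)–(f): allowed.
(c)–(d): allowed.
(c)–(e): forbidden (parity, ΔL, ΔJ).
(c)–(f): forbidden (ΔJ).
(d)–(e): allowed.
(d)–(f): forbidden (parity).
(e)–(f): allowed.
Allowed pairs: 5 of 15.

5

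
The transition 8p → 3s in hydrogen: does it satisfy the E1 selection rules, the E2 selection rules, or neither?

Δl = 0 − 1 = -1; l_i + l_f = 1.
E1 (Δl = ±1): satisfied.
E2 (Δl = 0,±2, l_i+l_f ≥ 2): not satisfied.

E1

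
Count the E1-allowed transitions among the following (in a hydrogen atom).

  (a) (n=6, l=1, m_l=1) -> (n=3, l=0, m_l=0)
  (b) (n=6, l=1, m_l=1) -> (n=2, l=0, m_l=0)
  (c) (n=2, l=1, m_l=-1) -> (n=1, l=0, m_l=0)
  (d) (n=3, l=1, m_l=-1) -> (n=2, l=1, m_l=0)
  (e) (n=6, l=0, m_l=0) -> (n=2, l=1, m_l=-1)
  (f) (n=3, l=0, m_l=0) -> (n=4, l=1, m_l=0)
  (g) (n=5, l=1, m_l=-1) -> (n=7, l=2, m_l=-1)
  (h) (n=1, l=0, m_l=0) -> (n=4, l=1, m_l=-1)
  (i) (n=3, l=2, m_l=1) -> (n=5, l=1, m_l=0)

8

(a) allowed
(b) allowed
(c) allowed
(d) forbidden — Δl = +0 (E1 requires Δl = ±1)
(e) allowed
(f) allowed
(g) allowed
(h) allowed
(i) allowed
Total allowed: 8 of 9.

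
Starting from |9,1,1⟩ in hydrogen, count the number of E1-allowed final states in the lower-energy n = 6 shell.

E1 requires Δl = ±1, so l_f ∈ {0, 2}; with 0 ≤ l_f ≤ n_f−1 = 5, the allowed l_f values are {0, 2}.
For l_f = 0: m_f ∈ {m_i−1, m_i, m_i+1} ∩ [−0, 0] = {0} → 1 state.
For l_f = 2: m_f ∈ {m_i−1, m_i, m_i+1} ∩ [−2, 2] = {0, 1, 2} → 3 states.
Total: 4.

4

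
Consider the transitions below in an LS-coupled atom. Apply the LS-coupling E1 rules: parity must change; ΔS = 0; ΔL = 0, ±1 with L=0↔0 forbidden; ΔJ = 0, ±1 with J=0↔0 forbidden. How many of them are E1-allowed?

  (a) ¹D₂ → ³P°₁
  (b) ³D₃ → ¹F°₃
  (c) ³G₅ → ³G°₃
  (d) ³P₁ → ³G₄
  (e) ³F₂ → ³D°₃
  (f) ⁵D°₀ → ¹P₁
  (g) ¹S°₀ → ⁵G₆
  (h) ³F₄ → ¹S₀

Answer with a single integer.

(a) forbidden (ΔS fails)
(b) forbidden (ΔS fails)
(c) forbidden (ΔJ fails)
(d) forbidden (parity, ΔL, ΔJ fail)
(e) allowed
(f) forbidden (ΔS fails)
(g) forbidden (ΔS, ΔL, ΔJ fail)
(h) forbidden (parity, ΔS, ΔL, ΔJ fail)
Total allowed: 1 of 8.

1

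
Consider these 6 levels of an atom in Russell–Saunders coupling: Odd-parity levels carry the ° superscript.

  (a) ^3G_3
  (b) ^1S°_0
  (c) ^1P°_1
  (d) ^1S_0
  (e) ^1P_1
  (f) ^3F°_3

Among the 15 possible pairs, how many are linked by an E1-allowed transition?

(a)–(b): forbidden (ΔS, ΔL, ΔJ).
(a)–(c): forbidden (ΔS, ΔL, ΔJ).
(a)–(d): forbidden (parity, ΔS, ΔL, ΔJ).
(a)–(e): forbidden (parity, ΔS, ΔL, ΔJ).
(a)–(f): allowed.
(b)–(c): forbidden (parity).
(b)–(d): forbidden (ΔL, ΔJ).
(b)–(e): allowed.
(b)–(f): forbidden (parity, ΔS, ΔL, ΔJ).
(c)–(d): allowed.
(c)–(e): allowed.
(c)–(f): forbidden (parity, ΔS, ΔL, ΔJ).
(d)–(e): forbidden (parity).
(d)–(f): forbidden (ΔS, ΔL, ΔJ).
(e)–(f): forbidden (ΔS, ΔL, ΔJ).
Allowed pairs: 4 of 15.

4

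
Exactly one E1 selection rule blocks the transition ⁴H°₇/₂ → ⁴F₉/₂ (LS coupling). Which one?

Parity must change: odd → even — ✓.
ΔS = 0: S: 3/2 → 3/2 — ✓.
ΔL = 0, ±1 (not L=0↔0): L: 5 → 3, ΔL = -2 — ✗.
ΔJ = 0, ±1 (not J=0↔0): J: 7/2 → 9/2, ΔJ = +1 — ✓.

the ΔL = 0, ±1 rule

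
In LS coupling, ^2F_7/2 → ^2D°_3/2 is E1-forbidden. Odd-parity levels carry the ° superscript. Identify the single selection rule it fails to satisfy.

Parity must change: even → odd — ✓.
ΔS = 0: S: 1/2 → 1/2 — ✓.
ΔL = 0, ±1 (not L=0↔0): L: 3 → 2, ΔL = -1 — ✓.
ΔJ = 0, ±1 (not J=0↔0): J: 7/2 → 3/2, ΔJ = -2 — ✗.

the ΔJ = 0, ±1 rule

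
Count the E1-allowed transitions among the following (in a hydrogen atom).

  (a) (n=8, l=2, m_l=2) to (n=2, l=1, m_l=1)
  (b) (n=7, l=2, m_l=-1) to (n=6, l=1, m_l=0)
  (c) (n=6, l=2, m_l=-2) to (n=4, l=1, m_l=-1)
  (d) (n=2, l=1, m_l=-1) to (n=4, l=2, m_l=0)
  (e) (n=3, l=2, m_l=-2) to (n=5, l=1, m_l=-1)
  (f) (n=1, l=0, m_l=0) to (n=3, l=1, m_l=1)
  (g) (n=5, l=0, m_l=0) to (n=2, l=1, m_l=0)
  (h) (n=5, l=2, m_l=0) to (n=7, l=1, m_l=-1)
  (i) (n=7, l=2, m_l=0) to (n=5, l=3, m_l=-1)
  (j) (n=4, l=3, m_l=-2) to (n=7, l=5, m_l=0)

9

(a) allowed
(b) allowed
(c) allowed
(d) allowed
(e) allowed
(f) allowed
(g) allowed
(h) allowed
(i) allowed
(j) forbidden — Δl = +2 (E1 requires Δl = ±1); Δm_l = +2 (E1 requires Δm_l = 0, ±1)
Total allowed: 9 of 10.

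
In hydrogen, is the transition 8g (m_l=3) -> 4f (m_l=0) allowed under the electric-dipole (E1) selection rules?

forbidden

Δl = 3 − 4 = -1; the E1 rule Δl = ±1 is passes.
Δm_l = 0 − (3) = -3. E1 requires Δm_l = 0, ±1: fails.
The transition is electric-dipole forbidden.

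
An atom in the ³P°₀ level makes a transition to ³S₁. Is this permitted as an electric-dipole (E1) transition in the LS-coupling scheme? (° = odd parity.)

Reading off the term symbols: S 1→1, L 1→0, J 0→1, parity odd→even.
ΔJ = 0, ±1 (not J=0↔0): J: 0 → 1, ΔJ = +1 — satisfied.
ΔL = 0, ±1 (not L=0↔0): L: 1 → 0, ΔL = -1 — satisfied.
ΔS = 0: S: 1 → 1 — satisfied.
Parity must change: odd → even — satisfied.
All four E1 rules are satisfied.

allowed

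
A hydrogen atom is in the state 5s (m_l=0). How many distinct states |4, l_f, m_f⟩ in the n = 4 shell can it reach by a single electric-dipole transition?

3

E1 requires Δl = ±1, so l_f ∈ {-1, 1}; with 0 ≤ l_f ≤ n_f−1 = 3, the allowed l_f values are {1}.
For l_f = 1: m_f ∈ {m_i−1, m_i, m_i+1} ∩ [−1, 1] = {-1, 0, 1} → 3 states.
Total: 3.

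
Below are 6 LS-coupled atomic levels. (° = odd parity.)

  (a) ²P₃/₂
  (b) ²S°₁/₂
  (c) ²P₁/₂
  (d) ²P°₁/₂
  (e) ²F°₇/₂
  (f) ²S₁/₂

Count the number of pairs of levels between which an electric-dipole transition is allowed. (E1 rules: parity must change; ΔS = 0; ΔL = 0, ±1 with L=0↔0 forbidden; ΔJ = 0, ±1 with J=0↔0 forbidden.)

5

(a)–(b): allowed.
(a)–(c): forbidden (parity).
(a)–(d): allowed.
(a)–(e): forbidden (ΔL, ΔJ).
(a)–(f): forbidden (parity).
(b)–(c): allowed.
(b)–(d): forbidden (parity).
(b)–(e): forbidden (parity, ΔL, ΔJ).
(b)–(f): forbidden (ΔL).
(c)–(d): allowed.
(c)–(e): forbidden (ΔL, ΔJ).
(c)–(f): forbidden (parity).
(d)–(e): forbidden (parity, ΔL, ΔJ).
(d)–(f): allowed.
(e)–(f): forbidden (ΔL, ΔJ).
Allowed pairs: 5 of 15.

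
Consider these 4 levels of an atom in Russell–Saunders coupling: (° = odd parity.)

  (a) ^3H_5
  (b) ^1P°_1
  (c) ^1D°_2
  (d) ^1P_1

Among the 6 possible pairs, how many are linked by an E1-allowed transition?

2

(a)–(b): forbidden (ΔS, ΔL, ΔJ).
(a)–(c): forbidden (ΔS, ΔL, ΔJ).
(a)–(d): forbidden (parity, ΔS, ΔL, ΔJ).
(b)–(c): forbidden (parity).
(b)–(d): allowed.
(c)–(d): allowed.
Allowed pairs: 2 of 6.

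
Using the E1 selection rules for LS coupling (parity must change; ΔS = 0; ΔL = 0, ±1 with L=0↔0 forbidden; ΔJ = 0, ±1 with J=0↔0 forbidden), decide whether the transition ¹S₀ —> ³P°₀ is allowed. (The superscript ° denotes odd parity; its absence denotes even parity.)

forbidden

ΔL = 0, ±1 (not L=0↔0): L: 0 → 1, ΔL = +1 — ok.
Parity must change: even → odd — ok.
ΔJ = 0, ±1 (not J=0↔0): J: 0 → 0, ΔJ = +0 — fails.
ΔS = 0: S: 0 → 1 — fails.
Rule(s) violated: ΔS, ΔJ.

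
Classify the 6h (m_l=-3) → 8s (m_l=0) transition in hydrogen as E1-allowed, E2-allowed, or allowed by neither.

neither

Δl = 0 − 5 = -5; l_i + l_f = 5.
Δm_l = +3.
E1 (Δl = ±1, |Δm_l| ≤ 1): not satisfied.
E2 (Δl = 0,±2, l_i+l_f ≥ 2, |Δm_l| ≤ 2): not satisfied.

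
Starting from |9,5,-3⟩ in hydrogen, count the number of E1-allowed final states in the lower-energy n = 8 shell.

E1 requires Δl = ±1, so l_f ∈ {4, 6}; with 0 ≤ l_f ≤ n_f−1 = 7, the allowed l_f values are {4, 6}.
For l_f = 4: m_f ∈ {m_i−1, m_i, m_i+1} ∩ [−4, 4] = {-4, -3, -2} → 3 states.
For l_f = 6: m_f ∈ {m_i−1, m_i, m_i+1} ∩ [−6, 6] = {-4, -3, -2} → 3 states.
Total: 6.

6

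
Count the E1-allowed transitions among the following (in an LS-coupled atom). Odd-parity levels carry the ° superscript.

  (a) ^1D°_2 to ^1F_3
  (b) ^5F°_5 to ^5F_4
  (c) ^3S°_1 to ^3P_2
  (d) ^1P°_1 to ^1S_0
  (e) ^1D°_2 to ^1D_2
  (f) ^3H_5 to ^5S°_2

(a) allowed
(b) allowed
(c) allowed
(d) allowed
(e) allowed
(f) forbidden (ΔS, ΔL, ΔJ fail)
Total allowed: 5 of 6.

5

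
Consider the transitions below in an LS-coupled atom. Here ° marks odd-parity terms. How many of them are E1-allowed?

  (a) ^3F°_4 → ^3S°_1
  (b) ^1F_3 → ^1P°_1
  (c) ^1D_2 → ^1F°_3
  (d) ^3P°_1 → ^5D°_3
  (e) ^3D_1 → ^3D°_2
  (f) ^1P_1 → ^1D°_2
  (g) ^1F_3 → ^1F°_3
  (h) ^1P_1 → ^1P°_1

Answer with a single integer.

5

(a) forbidden (parity, ΔL, ΔJ fail)
(b) forbidden (ΔL, ΔJ fail)
(c) allowed
(d) forbidden (parity, ΔS, ΔJ fail)
(e) allowed
(f) allowed
(g) allowed
(h) allowed
Total allowed: 5 of 8.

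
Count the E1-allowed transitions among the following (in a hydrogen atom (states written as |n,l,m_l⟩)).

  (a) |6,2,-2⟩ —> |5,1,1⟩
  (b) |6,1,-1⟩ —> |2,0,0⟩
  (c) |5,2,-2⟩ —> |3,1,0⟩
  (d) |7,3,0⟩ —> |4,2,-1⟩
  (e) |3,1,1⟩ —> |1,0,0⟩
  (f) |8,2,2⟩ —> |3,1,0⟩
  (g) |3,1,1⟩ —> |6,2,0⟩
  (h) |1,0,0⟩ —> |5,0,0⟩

4

(a) forbidden — Δm_l = +3 (E1 requires Δm_l = 0, ±1)
(b) allowed
(c) forbidden — Δm_l = +2 (E1 requires Δm_l = 0, ±1)
(d) allowed
(e) allowed
(f) forbidden — Δm_l = -2 (E1 requires Δm_l = 0, ±1)
(g) allowed
(h) forbidden — Δl = +0 (E1 requires Δl = ±1)
Total allowed: 4 of 8.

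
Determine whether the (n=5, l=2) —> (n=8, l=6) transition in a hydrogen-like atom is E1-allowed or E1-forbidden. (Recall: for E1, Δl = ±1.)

Δl = 6 − 2 = +4; the E1 rule Δl = ±1 is fails.
The transition is electric-dipole forbidden.

forbidden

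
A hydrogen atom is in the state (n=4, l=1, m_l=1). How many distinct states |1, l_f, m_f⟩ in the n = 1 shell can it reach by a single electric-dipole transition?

E1 requires Δl = ±1, so l_f ∈ {0, 2}; with 0 ≤ l_f ≤ n_f−1 = 0, the allowed l_f values are {0}.
For l_f = 0: m_f ∈ {m_i−1, m_i, m_i+1} ∩ [−0, 0] = {0} → 1 state.
Total: 1.

1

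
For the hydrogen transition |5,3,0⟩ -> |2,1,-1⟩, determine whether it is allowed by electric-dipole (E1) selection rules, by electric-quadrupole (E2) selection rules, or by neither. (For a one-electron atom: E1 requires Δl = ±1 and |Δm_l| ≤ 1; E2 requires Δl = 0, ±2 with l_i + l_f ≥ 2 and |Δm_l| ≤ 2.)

E2

Δl = 1 − 3 = -2; l_i + l_f = 4.
Δm_l = -1.
E1 (Δl = ±1, |Δm_l| ≤ 1): not satisfied.
E2 (Δl = 0,±2, l_i+l_f ≥ 2, |Δm_l| ≤ 2): satisfied.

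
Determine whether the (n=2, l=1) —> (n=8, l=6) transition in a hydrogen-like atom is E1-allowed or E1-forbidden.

forbidden

l: 1 → 6 (Δl = +5). Δl = ±1 ✗.
The transition is electric-dipole forbidden.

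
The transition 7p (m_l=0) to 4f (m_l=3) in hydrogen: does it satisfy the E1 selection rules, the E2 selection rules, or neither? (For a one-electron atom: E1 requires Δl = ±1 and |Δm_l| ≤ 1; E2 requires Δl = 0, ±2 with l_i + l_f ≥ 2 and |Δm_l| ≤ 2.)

neither

Δl = 3 − 1 = +2; l_i + l_f = 4.
Δm_l = +3.
E1 (Δl = ±1, |Δm_l| ≤ 1): not satisfied.
E2 (Δl = 0,±2, l_i+l_f ≥ 2, |Δm_l| ≤ 2): not satisfied.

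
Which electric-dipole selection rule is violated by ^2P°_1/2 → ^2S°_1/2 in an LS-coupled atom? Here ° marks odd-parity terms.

parity

Parity must change: odd → odd — fails.
ΔJ = 0, ±1 (not J=0↔0): J: 1/2 → 1/2, ΔJ = +0 — ok.
ΔL = 0, ±1 (not L=0↔0): L: 1 → 0, ΔL = -1 — ok.
ΔS = 0: S: 1/2 → 1/2 — ok.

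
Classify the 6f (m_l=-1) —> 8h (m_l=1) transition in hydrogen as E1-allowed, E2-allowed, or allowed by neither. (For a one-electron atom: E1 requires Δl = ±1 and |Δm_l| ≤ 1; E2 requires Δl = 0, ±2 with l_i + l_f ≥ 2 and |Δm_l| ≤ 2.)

Δl = 5 − 3 = +2; l_i + l_f = 8.
Δm_l = +2.
E1 (Δl = ±1, |Δm_l| ≤ 1): not satisfied.
E2 (Δl = 0,±2, l_i+l_f ≥ 2, |Δm_l| ≤ 2): satisfied.

E2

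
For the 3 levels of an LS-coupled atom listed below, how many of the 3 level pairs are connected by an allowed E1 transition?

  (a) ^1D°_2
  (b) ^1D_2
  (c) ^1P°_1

2

(a)–(b): allowed.
(a)–(c): forbidden (parity).
(b)–(c): allowed.
Allowed pairs: 2 of 3.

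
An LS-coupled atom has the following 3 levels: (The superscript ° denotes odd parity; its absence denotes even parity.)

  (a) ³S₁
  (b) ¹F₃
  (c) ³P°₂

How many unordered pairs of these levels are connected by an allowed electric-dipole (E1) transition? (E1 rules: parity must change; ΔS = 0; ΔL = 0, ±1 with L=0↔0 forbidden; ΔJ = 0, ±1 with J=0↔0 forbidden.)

(a)–(b): forbidden (parity, ΔS, ΔL, ΔJ).
(a)–(c): allowed.
(b)–(c): forbidden (ΔS, ΔL).
Allowed pairs: 1 of 3.

1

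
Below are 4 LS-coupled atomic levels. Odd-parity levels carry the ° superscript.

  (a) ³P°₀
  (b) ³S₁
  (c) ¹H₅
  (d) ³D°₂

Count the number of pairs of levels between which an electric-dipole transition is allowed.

1

(a)–(b): allowed.
(a)–(c): forbidden (ΔS, ΔL, ΔJ).
(a)–(d): forbidden (parity, ΔJ).
(b)–(c): forbidden (parity, ΔS, ΔL, ΔJ).
(b)–(d): forbidden (ΔL).
(c)–(d): forbidden (ΔS, ΔL, ΔJ).
Allowed pairs: 1 of 6.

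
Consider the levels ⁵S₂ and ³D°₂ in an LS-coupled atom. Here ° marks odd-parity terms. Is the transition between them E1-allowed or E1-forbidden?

forbidden

Parity must change: even → odd — passes.
ΔS = 0: S: 2 → 1 — fails.
ΔL = 0, ±1 (not L=0↔0): L: 0 → 2, ΔL = +2 — fails.
ΔJ = 0, ±1 (not J=0↔0): J: 2 → 2, ΔJ = +0 — passes.
Rule(s) violated: ΔS, ΔL.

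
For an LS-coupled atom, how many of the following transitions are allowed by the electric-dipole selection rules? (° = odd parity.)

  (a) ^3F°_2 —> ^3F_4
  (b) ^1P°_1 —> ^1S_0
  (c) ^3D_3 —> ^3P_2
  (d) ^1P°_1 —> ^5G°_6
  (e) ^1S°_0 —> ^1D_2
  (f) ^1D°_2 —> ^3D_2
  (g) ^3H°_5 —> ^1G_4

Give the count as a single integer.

(a) forbidden (ΔJ fails)
(b) allowed
(c) forbidden (parity fails)
(d) forbidden (parity, ΔS, ΔL, ΔJ fail)
(e) forbidden (ΔL, ΔJ fail)
(f) forbidden (ΔS fails)
(g) forbidden (ΔS fails)
Total allowed: 1 of 7.

1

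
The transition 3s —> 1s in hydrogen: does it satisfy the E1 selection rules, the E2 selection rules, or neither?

neither

Δl = 0 − 0 = +0; l_i + l_f = 0.
E1 (Δl = ±1): not satisfied.
E2 (Δl = 0,±2, l_i+l_f ≥ 2): not satisfied.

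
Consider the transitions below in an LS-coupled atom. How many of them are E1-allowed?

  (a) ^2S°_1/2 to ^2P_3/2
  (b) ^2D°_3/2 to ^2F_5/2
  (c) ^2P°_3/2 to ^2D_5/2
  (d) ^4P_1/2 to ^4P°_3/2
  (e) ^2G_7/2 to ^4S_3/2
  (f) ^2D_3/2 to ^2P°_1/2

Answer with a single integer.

(a) allowed
(b) allowed
(c) allowed
(d) allowed
(e) forbidden (parity, ΔS, ΔL, ΔJ fail)
(f) allowed
Total allowed: 5 of 6.

5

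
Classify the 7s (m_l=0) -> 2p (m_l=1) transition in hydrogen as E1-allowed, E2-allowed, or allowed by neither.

E1

Δl = 1 − 0 = +1; l_i + l_f = 1.
Δm_l = +1.
E1 (Δl = ±1, |Δm_l| ≤ 1): satisfied.
E2 (Δl = 0,±2, l_i+l_f ≥ 2, |Δm_l| ≤ 2): not satisfied.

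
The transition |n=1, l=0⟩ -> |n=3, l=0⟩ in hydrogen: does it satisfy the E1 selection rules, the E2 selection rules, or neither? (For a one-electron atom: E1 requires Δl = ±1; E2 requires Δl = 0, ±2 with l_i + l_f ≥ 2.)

neither

Δl = 0 − 0 = +0; l_i + l_f = 0.
E1 (Δl = ±1): not satisfied.
E2 (Δl = 0,±2, l_i+l_f ≥ 2): not satisfied.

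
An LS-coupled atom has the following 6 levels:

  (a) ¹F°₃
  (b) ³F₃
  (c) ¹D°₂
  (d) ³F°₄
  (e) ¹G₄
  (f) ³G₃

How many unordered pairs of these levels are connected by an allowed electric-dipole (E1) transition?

(a)–(b): forbidden (ΔS).
(a)–(c): forbidden (parity).
(a)–(d): forbidden (parity, ΔS).
(a)–(e): allowed.
(a)–(f): forbidden (ΔS).
(b)–(c): forbidden (ΔS).
(b)–(d): allowed.
(b)–(e): forbidden (parity, ΔS).
(b)–(f): forbidden (parity).
(c)–(d): forbidden (parity, ΔS, ΔJ).
(c)–(e): forbidden (ΔL, ΔJ).
(c)–(f): forbidden (ΔS, ΔL).
(d)–(e): forbidden (ΔS).
(d)–(f): allowed.
(e)–(f): forbidden (parity, ΔS).
Allowed pairs: 3 of 15.

3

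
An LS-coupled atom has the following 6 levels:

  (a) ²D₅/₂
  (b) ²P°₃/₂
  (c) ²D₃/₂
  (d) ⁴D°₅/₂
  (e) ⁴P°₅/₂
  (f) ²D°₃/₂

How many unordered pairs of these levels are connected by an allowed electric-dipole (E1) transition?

4

(a)–(b): allowed.
(a)–(c): forbidden (parity).
(a)–(d): forbidden (ΔS).
(a)–(e): forbidden (ΔS).
(a)–(f): allowed.
(b)–(c): allowed.
(b)–(d): forbidden (parity, ΔS).
(b)–(e): forbidden (parity, ΔS).
(b)–(f): forbidden (parity).
(c)–(d): forbidden (ΔS).
(c)–(e): forbidden (ΔS).
(c)–(f): allowed.
(d)–(e): forbidden (parity).
(d)–(f): forbidden (parity, ΔS).
(e)–(f): forbidden (parity, ΔS).
Allowed pairs: 4 of 15.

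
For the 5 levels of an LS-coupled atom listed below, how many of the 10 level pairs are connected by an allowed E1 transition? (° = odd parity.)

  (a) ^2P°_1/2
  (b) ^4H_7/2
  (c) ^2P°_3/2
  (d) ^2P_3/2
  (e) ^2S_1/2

(a)–(b): forbidden (ΔS, ΔL, ΔJ).
(a)–(c): forbidden (parity).
(a)–(d): allowed.
(a)–(e): allowed.
(b)–(c): forbidden (ΔS, ΔL, ΔJ).
(b)–(d): forbidden (parity, ΔS, ΔL, ΔJ).
(b)–(e): forbidden (parity, ΔS, ΔL, ΔJ).
(c)–(d): allowed.
(c)–(e): allowed.
(d)–(e): forbidden (parity).
Allowed pairs: 4 of 10.

4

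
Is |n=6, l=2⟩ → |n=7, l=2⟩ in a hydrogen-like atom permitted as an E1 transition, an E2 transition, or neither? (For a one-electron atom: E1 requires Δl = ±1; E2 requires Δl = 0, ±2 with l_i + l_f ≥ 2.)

E2

Δl = 2 − 2 = +0; l_i + l_f = 4.
E1 (Δl = ±1): not satisfied.
E2 (Δl = 0,±2, l_i+l_f ≥ 2): satisfied.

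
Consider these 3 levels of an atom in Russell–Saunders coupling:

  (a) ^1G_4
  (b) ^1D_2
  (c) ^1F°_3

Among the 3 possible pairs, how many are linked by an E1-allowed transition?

(a)–(b): forbidden (parity, ΔL, ΔJ).
(a)–(c): allowed.
(b)–(c): allowed.
Allowed pairs: 2 of 3.

2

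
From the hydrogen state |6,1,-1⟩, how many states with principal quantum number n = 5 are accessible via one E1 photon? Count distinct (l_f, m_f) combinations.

4

E1 requires Δl = ±1, so l_f ∈ {0, 2}; with 0 ≤ l_f ≤ n_f−1 = 4, the allowed l_f values are {0, 2}.
For l_f = 0: m_f ∈ {m_i−1, m_i, m_i+1} ∩ [−0, 0] = {0} → 1 state.
For l_f = 2: m_f ∈ {m_i−1, m_i, m_i+1} ∩ [−2, 2] = {-2, -1, 0} → 3 states.
Total: 4.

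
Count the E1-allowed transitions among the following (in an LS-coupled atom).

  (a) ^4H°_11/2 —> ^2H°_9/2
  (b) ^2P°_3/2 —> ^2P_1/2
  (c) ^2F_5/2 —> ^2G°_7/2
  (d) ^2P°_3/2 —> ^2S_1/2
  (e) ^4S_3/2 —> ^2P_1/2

(a) forbidden (parity, ΔS fail)
(b) allowed
(c) allowed
(d) allowed
(e) forbidden (parity, ΔS fail)
Total allowed: 3 of 5.

3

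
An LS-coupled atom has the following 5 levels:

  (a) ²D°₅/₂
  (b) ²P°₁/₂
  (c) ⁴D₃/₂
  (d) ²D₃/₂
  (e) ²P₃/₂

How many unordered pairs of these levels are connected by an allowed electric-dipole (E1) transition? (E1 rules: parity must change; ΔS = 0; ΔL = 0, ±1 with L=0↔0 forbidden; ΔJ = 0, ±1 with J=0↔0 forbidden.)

(a)–(b): forbidden (parity, ΔJ).
(a)–(c): forbidden (ΔS).
(a)–(d): allowed.
(a)–(e): allowed.
(b)–(c): forbidden (ΔS).
(b)–(d): allowed.
(b)–(e): allowed.
(c)–(d): forbidden (parity, ΔS).
(c)–(e): forbidden (parity, ΔS).
(d)–(e): forbidden (parity).
Allowed pairs: 4 of 10.

4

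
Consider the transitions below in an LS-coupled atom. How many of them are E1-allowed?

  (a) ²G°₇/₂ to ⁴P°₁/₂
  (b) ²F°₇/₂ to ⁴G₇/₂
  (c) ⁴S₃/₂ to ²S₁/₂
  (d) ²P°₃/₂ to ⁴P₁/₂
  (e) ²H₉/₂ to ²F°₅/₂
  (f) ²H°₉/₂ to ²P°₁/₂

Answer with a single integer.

(a) forbidden (parity, ΔS, ΔL, ΔJ fail)
(b) forbidden (ΔS fails)
(c) forbidden (parity, ΔS, ΔL fail)
(d) forbidden (ΔS fails)
(e) forbidden (ΔL, ΔJ fail)
(f) forbidden (parity, ΔL, ΔJ fail)
Total allowed: 0 of 6.

0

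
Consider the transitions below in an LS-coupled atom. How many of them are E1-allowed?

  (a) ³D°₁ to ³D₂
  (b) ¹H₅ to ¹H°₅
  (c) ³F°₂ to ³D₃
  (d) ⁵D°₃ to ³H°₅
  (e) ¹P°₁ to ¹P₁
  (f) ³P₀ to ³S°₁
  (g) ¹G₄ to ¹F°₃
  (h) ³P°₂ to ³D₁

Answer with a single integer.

(a) allowed
(b) allowed
(c) allowed
(d) forbidden (parity, ΔS, ΔL, ΔJ fail)
(e) allowed
(f) allowed
(g) allowed
(h) allowed
Total allowed: 7 of 8.

7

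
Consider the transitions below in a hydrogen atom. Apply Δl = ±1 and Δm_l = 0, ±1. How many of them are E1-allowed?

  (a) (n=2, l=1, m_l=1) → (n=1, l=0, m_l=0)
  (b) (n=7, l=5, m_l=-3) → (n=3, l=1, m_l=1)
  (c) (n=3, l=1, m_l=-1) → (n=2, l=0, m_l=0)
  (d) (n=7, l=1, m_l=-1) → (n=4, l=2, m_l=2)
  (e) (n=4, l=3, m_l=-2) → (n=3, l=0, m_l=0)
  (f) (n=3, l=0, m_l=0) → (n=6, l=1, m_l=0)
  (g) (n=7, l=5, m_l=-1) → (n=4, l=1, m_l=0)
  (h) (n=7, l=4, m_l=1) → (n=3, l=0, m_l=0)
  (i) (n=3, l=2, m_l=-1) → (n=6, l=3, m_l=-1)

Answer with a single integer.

4

(a) allowed
(b) forbidden — Δl = -4 (E1 requires Δl = ±1); Δm_l = +4 (E1 requires Δm_l = 0, ±1)
(c) allowed
(d) forbidden — Δm_l = +3 (E1 requires Δm_l = 0, ±1)
(e) forbidden — Δl = -3 (E1 requires Δl = ±1); Δm_l = +2 (E1 requires Δm_l = 0, ±1)
(f) allowed
(g) forbidden — Δl = -4 (E1 requires Δl = ±1)
(h) forbidden — Δl = -4 (E1 requires Δl = ±1)
(i) allowed
Total allowed: 4 of 9.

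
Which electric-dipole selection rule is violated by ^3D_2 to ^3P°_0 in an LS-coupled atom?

the ΔJ = 0, ±1 rule

ΔS = 0: S: 1 → 1 — ok.
ΔJ = 0, ±1 (not J=0↔0): J: 2 → 0, ΔJ = -2 — fails.
ΔL = 0, ±1 (not L=0↔0): L: 2 → 1, ΔL = -1 — ok.
Parity must change: even → odd — ok.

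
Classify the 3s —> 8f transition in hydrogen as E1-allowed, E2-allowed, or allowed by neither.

neither

Δl = 3 − 0 = +3; l_i + l_f = 3.
E1 (Δl = ±1): not satisfied.
E2 (Δl = 0,±2, l_i+l_f ≥ 2): not satisfied.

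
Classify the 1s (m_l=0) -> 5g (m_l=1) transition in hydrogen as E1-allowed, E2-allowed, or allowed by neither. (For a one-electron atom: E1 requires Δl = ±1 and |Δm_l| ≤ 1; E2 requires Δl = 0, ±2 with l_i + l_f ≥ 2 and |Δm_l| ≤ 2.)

neither

Δl = 4 − 0 = +4; l_i + l_f = 4.
Δm_l = +1.
E1 (Δl = ±1, |Δm_l| ≤ 1): not satisfied.
E2 (Δl = 0,±2, l_i+l_f ≥ 2, |Δm_l| ≤ 2): not satisfied.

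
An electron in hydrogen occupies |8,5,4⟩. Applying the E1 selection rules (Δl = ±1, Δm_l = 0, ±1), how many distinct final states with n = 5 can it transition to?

2

E1 requires Δl = ±1, so l_f ∈ {4, 6}; with 0 ≤ l_f ≤ n_f−1 = 4, the allowed l_f values are {4}.
For l_f = 4: m_f ∈ {m_i−1, m_i, m_i+1} ∩ [−4, 4] = {3, 4} → 2 states.
Total: 2.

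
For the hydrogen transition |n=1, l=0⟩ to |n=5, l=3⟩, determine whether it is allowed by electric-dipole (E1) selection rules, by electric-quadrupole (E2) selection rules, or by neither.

neither

Δl = 3 − 0 = +3; l_i + l_f = 3.
E1 (Δl = ±1): not satisfied.
E2 (Δl = 0,±2, l_i+l_f ≥ 2): not satisfied.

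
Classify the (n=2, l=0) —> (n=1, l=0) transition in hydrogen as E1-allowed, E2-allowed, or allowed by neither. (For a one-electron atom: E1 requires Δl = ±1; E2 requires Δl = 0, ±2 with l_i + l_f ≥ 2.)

neither

Δl = 0 − 0 = +0; l_i + l_f = 0.
E1 (Δl = ±1): not satisfied.
E2 (Δl = 0,±2, l_i+l_f ≥ 2): not satisfied.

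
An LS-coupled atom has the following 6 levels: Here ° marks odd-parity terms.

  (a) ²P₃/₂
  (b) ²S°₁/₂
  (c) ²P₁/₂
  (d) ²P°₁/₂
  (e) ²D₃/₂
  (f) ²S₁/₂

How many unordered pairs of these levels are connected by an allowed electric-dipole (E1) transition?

6

(a)–(b): allowed.
(a)–(c): forbidden (parity).
(a)–(d): allowed.
(a)–(e): forbidden (parity).
(a)–(f): forbidden (parity).
(b)–(c): allowed.
(b)–(d): forbidden (parity).
(b)–(e): forbidden (ΔL).
(b)–(f): forbidden (ΔL).
(c)–(d): allowed.
(c)–(e): forbidden (parity).
(c)–(f): forbidden (parity).
(d)–(e): allowed.
(d)–(f): allowed.
(e)–(f): forbidden (parity, ΔL).
Allowed pairs: 6 of 15.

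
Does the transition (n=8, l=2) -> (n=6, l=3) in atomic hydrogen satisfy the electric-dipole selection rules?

allowed

Initial l = 2, final l = 3, so Δl = +1. E1 requires Δl = ±1: passes.
All E1 selection rules are satisfied.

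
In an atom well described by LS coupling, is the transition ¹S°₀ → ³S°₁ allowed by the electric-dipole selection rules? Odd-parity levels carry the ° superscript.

Reading off the term symbols: S 0→1, L 0→0, J 0→1, parity odd→odd.
ΔS = 0: S: 0 → 1 — fails.
ΔJ = 0, ±1 (not J=0↔0): J: 0 → 1, ΔJ = +1 — ok.
Parity must change: odd → odd — fails.
ΔL = 0, ±1 (not L=0↔0): L: 0 → 0, ΔL = +0 — fails.
Rule(s) violated: parity, ΔS, ΔL.

forbidden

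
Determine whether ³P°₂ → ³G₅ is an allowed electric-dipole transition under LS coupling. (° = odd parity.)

forbidden

Reading off the term symbols: S 1→1, L 1→4, J 2→5, parity odd→even.
Parity must change: odd → even — ✓.
ΔS = 0: S: 1 → 1 — ✓.
ΔL = 0, ±1 (not L=0↔0): L: 1 → 4, ΔL = +3 — ✗.
ΔJ = 0, ±1 (not J=0↔0): J: 2 → 5, ΔJ = +3 — ✗.
Rule(s) violated: ΔL, ΔJ.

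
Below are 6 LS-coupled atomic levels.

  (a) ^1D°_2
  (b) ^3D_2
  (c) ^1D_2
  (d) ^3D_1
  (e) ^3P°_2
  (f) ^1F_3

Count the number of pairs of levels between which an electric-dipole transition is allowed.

(a)–(b): forbidden (ΔS).
(a)–(c): allowed.
(a)–(d): forbidden (ΔS).
(a)–(e): forbidden (parity, ΔS).
(a)–(f): allowed.
(b)–(c): forbidden (parity, ΔS).
(b)–(d): forbidden (parity).
(b)–(e): allowed.
(b)–(f): forbidden (parity, ΔS).
(c)–(d): forbidden (parity, ΔS).
(c)–(e): forbidden (ΔS).
(c)–(f): forbidden (parity).
(d)–(e): allowed.
(d)–(f): forbidden (parity, ΔS, ΔJ).
(e)–(f): forbidden (ΔS, ΔL).
Allowed pairs: 4 of 15.

4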